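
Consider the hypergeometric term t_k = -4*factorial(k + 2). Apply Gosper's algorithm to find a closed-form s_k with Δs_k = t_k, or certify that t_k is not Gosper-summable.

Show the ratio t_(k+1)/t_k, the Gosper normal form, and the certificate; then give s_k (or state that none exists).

r(k) = k + 3 after simplifying.
So A=k + 3 and B=1, with C=1.
Set up (k + 3)·f(k+1) − (1)·f(k) − (1) = 0.
d = -1 from the (1,0,0) case.
Negative degree bound (-1): no f exists, t_k not Gosper-summable.

not Gosper-summable; s_k does not exist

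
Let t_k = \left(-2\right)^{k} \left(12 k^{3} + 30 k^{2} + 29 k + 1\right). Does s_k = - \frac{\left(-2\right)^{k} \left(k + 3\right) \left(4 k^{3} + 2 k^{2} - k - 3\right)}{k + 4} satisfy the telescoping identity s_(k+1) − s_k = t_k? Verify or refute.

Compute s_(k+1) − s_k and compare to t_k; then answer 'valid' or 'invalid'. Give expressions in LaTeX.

Invalid: residual \frac{\left(-2\right)^{k} \left(- 12 k^{4} - 82 k^{3} - 151 k^{2} - 116 k - 1\right)}{k^{2} + 9 k + 20} ≠ 0.

s_(k+1) = 2*(-2)**k*(4*k**4 + 30*k**3 + 71*k**2 + 62*k + 8)/(k + 5)
s_(k+1) − s_k = (-2)**k*(12*k**5 + 126*k**4 + 457*k**3 + 711*k**2 + 473*k + 19)/(k**2 + 9*k + 20)
(s_(k+1) − s_k) − t_k = (-2)**k*(-12*k**4 - 82*k**3 - 151*k**2 - 116*k - 1)/(k**2 + 9*k + 20)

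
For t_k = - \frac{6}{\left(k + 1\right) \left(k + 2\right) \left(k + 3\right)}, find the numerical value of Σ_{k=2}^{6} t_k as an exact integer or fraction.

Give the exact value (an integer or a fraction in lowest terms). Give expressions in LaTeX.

Σ = -5/24

The ratio is (k + 1)/(k + 4).
Factor: A=k + 1; B=k + 4; C=1.
Key eq: (k + 1)·f(k+1) = (k + 3)·f(k) + (1).
d = 2 from the (1,1,0) case.
Match coefficients ⇒ f(k) = k*(k + 3)/4.
Get s_k = R·t_k = 3*k*(-k - 3)/(2*(k + 1)*(k + 2)) with R(k) = B(k−1)f(k)/C(k) = k*(k + 3)**2/4.
s_(k+1) − s_k = -6/(k**3 + 6*k**2 + 11*k + 6) = t_k.
Sum = s_(7) − s_(2); s_(7) = -35/24, s_(2) = -5/4 ⇒ -5/24.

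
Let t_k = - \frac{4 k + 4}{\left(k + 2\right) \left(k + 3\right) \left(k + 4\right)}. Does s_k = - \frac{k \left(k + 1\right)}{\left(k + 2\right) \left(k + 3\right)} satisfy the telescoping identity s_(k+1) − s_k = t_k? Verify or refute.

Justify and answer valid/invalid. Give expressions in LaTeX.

s_(k+1) = -(k + 1)*(k + 2)/((k + 3)*(k + 4))
s_(k+1) − s_k = 4*(-k - 1)/(k**3 + 9*k**2 + 26*k + 24)
(s_(k+1) − s_k) − t_k = 0

Valid — Δs_k = t_k.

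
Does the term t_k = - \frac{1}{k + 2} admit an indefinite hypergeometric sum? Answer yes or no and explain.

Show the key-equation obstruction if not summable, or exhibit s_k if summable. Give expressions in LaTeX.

No — the linear system for f has no solution.

t_(k+1)/t_k = (k + 2)/(k + 3).
So A=k + 2 and B=k + 3, with C=1.
Need (k + 2)·f(k+1) − (k + 2)·f(k) = 1.
deg f ≤ 0 (via 1,1,0).
Generic f = c0 gives residual -1; -1 = 0 cannot hold, so t_k is not Gosper-summable.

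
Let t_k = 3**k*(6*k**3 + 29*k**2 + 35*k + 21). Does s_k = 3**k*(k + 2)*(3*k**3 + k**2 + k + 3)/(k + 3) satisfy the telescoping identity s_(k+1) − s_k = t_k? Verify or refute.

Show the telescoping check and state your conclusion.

Invalid: residual 3**k*(-6*k**4 - 44*k**3 - 121*k**2 - 125*k - 60)/(k**2 + 7*k + 12) ≠ 0.

s_(k+1) = 3**(k + 1)*(k + 3)*(k + 3*(k + 1)**3 + (k + 1)**2 + 4)/(k + 4)
s_(k+1) − s_k = 3**k*(6*k**5 + 65*k**4 + 266*k**3 + 493*k**2 + 442*k + 192)/(k**2 + 7*k + 12)
(s_(k+1) − s_k) − t_k = 3**k*(-6*k**4 - 44*k**3 - 121*k**2 - 125*k - 60)/(k**2 + 7*k + 12)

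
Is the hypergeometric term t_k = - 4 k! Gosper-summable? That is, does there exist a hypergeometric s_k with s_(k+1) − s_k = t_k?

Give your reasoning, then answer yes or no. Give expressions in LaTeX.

No — key equation has no polynomial f.

The ratio is k + 1.
Take A(k)=k + 1, B(k)=1, C(k)=1.
f must satisfy (k + 1)·f(k+1) − (1)·f(k) = 1.
Degrees (1,0,0) ⇒ d ≤ -1.
Bound -1 < 0, so the key equation has no polynomial solution.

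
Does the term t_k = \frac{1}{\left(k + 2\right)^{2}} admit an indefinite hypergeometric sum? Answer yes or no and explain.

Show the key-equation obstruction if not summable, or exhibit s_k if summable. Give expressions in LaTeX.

Compute t_(k+1)/t_k: get (k + 2)**2/(k + 3)**2.
Normal form (A,B,C) = (k**2 + 4*k + 4, k**2 + 6*k + 9, 1).
Set up (k**2 + 4*k + 4)·f(k+1) − (k**2 + 4*k + 4)·f(k) − (1) = 0.
From deg A=2, deg B=2, deg C=0: d=0.
Write f(k) = c0. Then LHS − RHS = -1, requiring -1 = 0: contradictory. No certificate.

No. Not Gosper-summable.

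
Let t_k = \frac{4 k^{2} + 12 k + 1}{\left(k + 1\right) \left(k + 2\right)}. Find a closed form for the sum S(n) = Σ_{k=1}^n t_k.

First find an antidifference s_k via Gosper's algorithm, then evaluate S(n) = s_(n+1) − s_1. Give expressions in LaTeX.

Compute t_(k+1)/t_k: get (k + 1)*(12*k + 4*(k + 1)**2 + 13)/((k + 3)*(4*k**2 + 12*k + 1)).
Take A(k)=k + 1, B(k)=k + 3, C(k)=k**2 + 3*k + 1/4.
Key eq: (k + 1)·f(k+1) = (k + 2)·f(k) + (k**2 + 3*k + 1/4).
Degrees (1,1,2) ⇒ d ≤ 2.
Match coefficients ⇒ f(k) = k*(4*k - 3)/4.
Then R = B(k−1)f/C = k*(k + 2)*(4*k - 3)/(4*k**2 + 12*k + 1), so s_k = R(k)·t_k = k*(4*k - 3)/(k + 1).
Δs = (4*k**2 + 12*k + 1)/(k**2 + 3*k + 2), as required.
Σ_(k=1)^n t_k = s_(n+1) − s_(1) = ((4*n**2 + 5*n + 1)/(n + 2)) − (1/2), i.e. n*(8*n + 9)/(2*(n + 2)).

S(n) = \frac{n \left(8 n + 9\right)}{2 \left(n + 2\right)}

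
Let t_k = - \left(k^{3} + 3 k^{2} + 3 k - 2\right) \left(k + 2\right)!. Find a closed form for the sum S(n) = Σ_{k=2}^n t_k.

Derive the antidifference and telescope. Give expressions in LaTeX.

The ratio is (k**4 + 9*k**3 + 30*k**2 + 41*k + 15)/(k**3 + 3*k**2 + 3*k - 2).
Gosper form: A/B · C(k+1)/C(k) with A=k + 3, B=1, C=k**3 + 3*k**2 + 3*k - 2.
Key eq: (k + 3)·f(k+1) = (1)·f(k) + (k**3 + 3*k**2 + 3*k - 2).
Bound: deg f ≤ 2.
Solving with deg f ≤ 2: f(k) = k**2 - k - 1.
Then R = B(k−1)f/C = (k**2 - k - 1)/(k**3 + 3*k**2 + 3*k - 2), so s_k = R(k)·t_k = (-k**2 + k + 1)*factorial(k + 2).
Check: Δs_k = -(k**3 + 3*k**2 + 3*k - 2)*factorial(k + 2). ✓
Evaluate: s_(n+1) = -(n**2 + n - 1)*factorial(n + 3); subtract s_(2) = -24 ⇒ S(n) = -n**2*factorial(n + 3) - n*factorial(n + 3) + factorial(n + 3) + 24.

S(n) = - n^{2} \left(n + 3\right)! - n \left(n + 3\right)! + \left(n + 3\right)! + 24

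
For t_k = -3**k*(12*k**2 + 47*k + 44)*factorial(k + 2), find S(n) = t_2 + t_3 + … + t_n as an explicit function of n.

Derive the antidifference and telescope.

S(n) = -12*3**n*n*factorial(n + 3) - 15*3**n*factorial(n + 3) + 1944

The ratio is 3*(12*k**3 + 107*k**2 + 316*k + 309)/(12*k**2 + 47*k + 44).
Gosper form: A/B · C(k+1)/C(k) with A=3*k + 9, B=1, C=k**2 + 47*k/12 + 11/3.
Need (3*k + 9)·f(k+1) − (1)·f(k) = k**2 + 47*k/12 + 11/3.
Degrees (1,0,2) ⇒ d ≤ 1.
A polynomial solution: f(k) = (4*k + 1)/12.
Then R = B(k−1)f/C = (4*k + 1)/(12*k**2 + 47*k + 44), so s_k = R(k)·t_k = -3**k*(4*k + 1)*factorial(k + 2).
Verify: -3**k*(12*k**2 + 47*k + 44)*factorial(k + 2) matches t_k.
Evaluate: s_(n+1) = -3**(n + 1)*(4*n + 5)*factorial(n + 3); subtract s_(2) = -1944 ⇒ S(n) = -12*3**n*n*factorial(n + 3) - 15*3**n*factorial(n + 3) + 1944.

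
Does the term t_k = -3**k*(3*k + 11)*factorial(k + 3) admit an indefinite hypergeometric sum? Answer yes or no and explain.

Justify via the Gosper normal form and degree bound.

The ratio is 3*(k + 4)*(3*k + 14)/(3*k + 11).
Normal form (A,B,C) = (3*k + 12, 1, k + 11/3).
Set up (3*k + 12)·f(k+1) − (1)·f(k) − (k + 11/3) = 0.
Bound: deg f ≤ 0.
Match coefficients ⇒ f(k) = 1/3.
So s_k = (B(k−1)f/C)·t_k = (1/(3*k + 11))·t_k = -3**k*factorial(k + 3).
Check: Δs_k = -3**k*(3*k + 11)*factorial(k + 3). ✓

Yes. s_k = -3**k*factorial(k + 3).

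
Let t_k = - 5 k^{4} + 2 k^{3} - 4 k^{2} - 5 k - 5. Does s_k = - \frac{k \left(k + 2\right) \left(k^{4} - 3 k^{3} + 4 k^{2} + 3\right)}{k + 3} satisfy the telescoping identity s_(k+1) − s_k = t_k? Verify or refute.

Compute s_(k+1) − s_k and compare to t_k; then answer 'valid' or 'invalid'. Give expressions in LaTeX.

s_(k+1) = -(k + 1)*(k + 3)*((k + 1)**4 - 3*(k + 1)**3 + 4*(k + 1)**2 + 3)/(k + 4)
s_(k+1) − s_k = (-5*k**6 - 29*k**5 - 34*k**4 - 15*k**3 - 71*k**2 - 78*k - 45)/(k**2 + 7*k + 12)
(s_(k+1) − s_k) − t_k = (4*k**5 + 16*k**4 - 6*k**3 + 17*k**2 + 17*k + 15)/(k**2 + 7*k + 12)

Invalid: residual \frac{4 k^{5} + 16 k^{4} - 6 k^{3} + 17 k^{2} + 17 k + 15}{k^{2} + 7 k + 12} ≠ 0.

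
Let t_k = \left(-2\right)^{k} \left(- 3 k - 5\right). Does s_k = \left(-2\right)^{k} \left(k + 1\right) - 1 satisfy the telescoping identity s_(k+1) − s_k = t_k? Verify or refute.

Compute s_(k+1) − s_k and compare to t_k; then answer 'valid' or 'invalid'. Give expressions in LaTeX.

s_(k+1) = (-2)**(k + 1)*(k + 2) - 1
s_(k+1) − s_k = (-2)**k*(-3*k - 5)
(s_(k+1) − s_k) − t_k = 0

valid; difference matches t_k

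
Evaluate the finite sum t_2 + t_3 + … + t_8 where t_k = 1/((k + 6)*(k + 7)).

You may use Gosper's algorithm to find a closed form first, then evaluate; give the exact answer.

Σ = 7/120

Ratio r(k) = (k + 6)/(k + 8).
So A=k + 6 and B=k + 8, with C=1.
Set up (k + 6)·f(k+1) − (k + 7)·f(k) − (1) = 0.
From deg A=1, deg B=1, deg C=0: d=1.
Match coefficients ⇒ f(k) = k/6.
Get s_k = R·t_k = k/(6*(k + 6)) with R(k) = B(k−1)f(k)/C(k) = k*(k + 7)/6.
Δs = 1/(k**2 + 13*k + 42), as required.
Σ_(k=2)^(8) t_k = s_(9) − s_(2) = 1/10 − (1/24) = 7/120.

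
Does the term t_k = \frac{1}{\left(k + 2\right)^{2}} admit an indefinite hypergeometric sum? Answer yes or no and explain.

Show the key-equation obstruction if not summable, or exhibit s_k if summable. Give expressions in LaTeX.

No — t_k has no hypergeometric antidifference.

Compute t_(k+1)/t_k: get (k + 2)**2/(k + 3)**2.
Normal form (A,B,C) = (k**2 + 4*k + 4, k**2 + 6*k + 9, 1).
Need (k**2 + 4*k + 4)·f(k+1) − (k**2 + 4*k + 4)·f(k) = 1.
deg f ≤ 0 (via 2,2,0).
Put f(k) = c0: A·f(k+1) − B(k−1)·f(k) − C = -1; need -1 = 0 — inconsistent ⇒ no f, not summable.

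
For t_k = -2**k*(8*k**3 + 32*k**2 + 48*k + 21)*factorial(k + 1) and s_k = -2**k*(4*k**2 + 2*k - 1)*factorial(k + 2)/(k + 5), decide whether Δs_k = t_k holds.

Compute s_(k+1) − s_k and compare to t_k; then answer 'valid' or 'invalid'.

Invalid: residual 3*2**k*(8*k**4 + 72*k**3 + 204*k**2 + 259*k + 106)*factorial(k + 1)/((k + 5)*(k + 6)) ≠ 0.

s_(k+1) = -2**(k + 1)*(4*k**2 + 10*k + 5)*factorial(k + 3)/(k + 6)
s_(k+1) − s_k = -2**k*(8*k**4 + 80*k**3 + 264*k**2 + 369*k + 156)*factorial(k + 2)/((k + 5)*(k + 6))
(s_(k+1) − s_k) − t_k = 3*2**k*(8*k**4 + 72*k**3 + 204*k**2 + 259*k + 106)*factorial(k + 1)/((k + 5)*(k + 6))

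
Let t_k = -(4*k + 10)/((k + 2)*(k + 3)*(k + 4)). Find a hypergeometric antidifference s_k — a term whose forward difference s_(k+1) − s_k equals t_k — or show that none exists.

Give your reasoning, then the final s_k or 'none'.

s_k = -k*(3*k + 7)/(2*(k + 2)*(k + 3))

Ratio r(k) = (k + 2)*(2*k + 7)/((k + 5)*(2*k + 5)).
Normal form (A,B,C) = (k + 2, k + 5, k + 5/2).
Key eq: (k + 2)·f(k+1) = (k + 4)·f(k) + (k + 5/2).
From deg A=1, deg B=1, deg C=1: d=2.
Coefficient equations give f(k) = k*(3*k + 7)/8.
R(k) = B(k−1)·f(k)/C(k) = k*(k + 4)*(3*k + 7)/(4*(2*k + 5)); s_k = R·t_k = -k*(3*k + 7)/(2*(k + 2)*(k + 3)).
s_(k+1) − s_k = 2*(-2*k - 5)/(k**3 + 9*k**2 + 26*k + 24) = t_k.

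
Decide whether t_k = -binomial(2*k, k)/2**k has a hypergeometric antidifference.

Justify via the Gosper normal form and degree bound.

No — negative degree bound, so no certificate f.

t_(k+1)/t_k = (2*k + 1)/(k + 1).
Gosper form: A/B · C(k+1)/C(k) with A=2*k + 1, B=k + 1, C=1.
f must satisfy (2*k + 1)·f(k+1) − (k)·f(k) = 1.
From deg A=1, deg B=1, deg C=0: d=-1.
deg f ≤ -1 is impossible — no certificate.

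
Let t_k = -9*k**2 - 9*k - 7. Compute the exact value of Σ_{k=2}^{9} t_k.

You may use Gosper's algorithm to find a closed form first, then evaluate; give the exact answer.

Ratio r(k) = (9*k**2 + 27*k + 25)/(9*k**2 + 9*k + 7).
So A=1 and B=1, with C=k**2 + k + 7/9.
Need (1)·f(k+1) − (1)·f(k) = k**2 + k + 7/9.
From deg A=0, deg B=0, deg C=2: d=3.
Match coefficients ⇒ f(k) = k*(3*k**2 + 4)/9.
So s_k = (B(k−1)f/C)·t_k = (k*(3*k**2 + 4)/(9*k**2 + 9*k + 7))·t_k = k*(-3*k**2 - 4).
Verify: -9*k**2 - 9*k - 7 matches t_k.
Telescoping: Σ = s_(10) − s_(2) = -3040 − (-32) = -3008.

Σ = -3008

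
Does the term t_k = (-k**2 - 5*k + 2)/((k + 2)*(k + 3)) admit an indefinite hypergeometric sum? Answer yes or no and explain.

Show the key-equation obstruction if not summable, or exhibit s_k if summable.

Yes. s_k = k*(2 - k)/(k + 2).

t_(k+1)/t_k = (k + 2)*(5*k + (k + 1)**2 + 3)/((k + 4)*(k**2 + 5*k - 2)).
A = k + 2, B = k + 4, C = k**2 + 5*k - 2.
f must satisfy (k + 2)·f(k+1) − (k + 3)·f(k) = k**2 + 5*k - 2.
d = 2 from the (1,1,2) case.
Solve for f: f(k) = k*(k - 2) (degree 2 ≤ 2).
R(k) = B(k−1)·f(k)/C(k) = k*(k - 2)*(k + 3)/(k**2 + 5*k - 2); s_k = R·t_k = k*(2 - k)/(k + 2).
Verify: (-k**2 - 5*k + 2)/(k**2 + 5*k + 6) matches t_k.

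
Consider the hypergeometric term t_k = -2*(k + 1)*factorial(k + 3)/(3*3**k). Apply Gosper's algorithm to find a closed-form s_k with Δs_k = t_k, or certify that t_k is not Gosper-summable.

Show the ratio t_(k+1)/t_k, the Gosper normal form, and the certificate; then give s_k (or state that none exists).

r(k) = (k + 2)*(k + 4)/(3*(k + 1)) after simplifying.
Gosper form: A/B · C(k+1)/C(k) with A=k/3 + 4/3, B=1, C=k + 1.
Solve (k/3 + 4/3)·f(k+1) − (1)·f(k) = k + 1.
Degrees (1,0,1) ⇒ d ≤ 0.
Solve for f: f(k) = 3 (degree 0 ≤ 0).
Then R = B(k−1)f/C = 3/(k + 1), so s_k = R(k)·t_k = -2*factorial(k + 3)/3**k.
Verify: -2*(k + 1)*factorial(k + 3)/(3*3**k) matches t_k.

s_k = -2*factorial(k + 3)/3**k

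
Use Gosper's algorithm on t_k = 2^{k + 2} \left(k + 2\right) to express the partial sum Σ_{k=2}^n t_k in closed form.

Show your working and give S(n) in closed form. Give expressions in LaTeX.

S(n) = 8 \cdot 2^{n} n + 8 \cdot 2^{n} - 32

Compute t_(k+1)/t_k: get 2*(k + 3)/(k + 2).
Factor: A=2; B=1; C=k + 2.
Set up (2)·f(k+1) − (1)·f(k) − (k + 2) = 0.
deg f ≤ 1 (via 0,0,1).
A polynomial solution: f(k) = k.
So s_k = (B(k−1)f/C)·t_k = (k/(k + 2))·t_k = 2**(k + 2)*k.
s_(k+1) − s_k = 2**(k + 2)*(k + 2) = t_k.
Evaluate: s_(n+1) = 2**(n + 3)*(n + 1); subtract s_(2) = 32 ⇒ S(n) = 8*2**n*n + 8*2**n - 32.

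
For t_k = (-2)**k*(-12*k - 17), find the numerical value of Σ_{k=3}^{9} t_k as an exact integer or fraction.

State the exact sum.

Σ = 44152

Compute t_(k+1)/t_k: get 2*(-12*k - 29)/(12*k + 17).
Take A(k)=-2, B(k)=1, C(k)=k + 17/12.
Solve (-2)·f(k+1) − (1)·f(k) = k + 17/12.
From deg A=0, deg B=0, deg C=1: d=1.
Coefficient equations give f(k) = -(4*k + 3)/12.
So s_k = (B(k−1)f/C)·t_k = (-(4*k + 3)/(12*k + 17))·t_k = (-2)**k*(4*k + 3).
Δs = (-2)**k*(-12*k - 17), as required.
Σ_(k=3)^(9) t_k = s_(10) − s_(3) = 44032 − (-120) = 44152.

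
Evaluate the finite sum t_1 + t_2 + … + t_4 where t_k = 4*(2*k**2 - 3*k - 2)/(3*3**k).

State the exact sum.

Σ = -56/81

Compute t_(k+1)/t_k: get (2*k**2 + k - 3)/(3*(2*k**2 - 3*k - 2)).
So A=1/3 and B=1, with C=k**2 - 3*k/2 - 1.
Solve (1/3)·f(k+1) − (1)·f(k) = k**2 - 3*k/2 - 1.
Degrees (0,0,2) ⇒ d ≤ 2.
Solving with deg f ≤ 2: f(k) = -3*(4*k**2 - 2*k - 3)/8.
Certificate R = B(k−1)f/C = -3*(4*k**2 - 2*k - 3)/(4*(k - 2)*(2*k + 1)) gives s_k = (-4*k**2 + 2*k + 3)/3**k.
s_(k+1) − s_k = 4*(2*k**2 - 3*k - 2)/(3*3**k) = t_k.
Σ_(k=1)^(4) t_k = s_(5) − s_(1) = -29/81 − (1/3) = -56/81.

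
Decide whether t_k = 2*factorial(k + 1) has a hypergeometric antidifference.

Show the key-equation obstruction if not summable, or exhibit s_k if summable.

Compute t_(k+1)/t_k: get k + 2.
Factor: A=k + 2; B=1; C=1.
Solve (k + 2)·f(k+1) − (1)·f(k) = 1.
Bound: deg f ≤ -1.
d = -1 < 0 ⇒ no nonzero polynomial f; not summable.

No — negative degree bound, so no certificate f.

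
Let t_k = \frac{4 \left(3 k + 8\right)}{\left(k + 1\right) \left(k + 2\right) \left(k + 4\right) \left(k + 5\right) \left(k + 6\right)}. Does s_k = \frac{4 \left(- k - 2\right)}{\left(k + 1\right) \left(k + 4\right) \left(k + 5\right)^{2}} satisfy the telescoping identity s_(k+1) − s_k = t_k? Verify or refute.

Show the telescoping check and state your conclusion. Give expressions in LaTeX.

s_(k+1) = 4*(-k - 3)/((k + 2)*(k + 5)*(k + 6)**2)
s_(k+1) − s_k = 4*(-(k + 1)*(k + 3)*(k + 4)*(k + 5) + (k + 2)**2*(k + 6)**2)/((k + 1)*(k + 2)*(k + 4)*(k + 5)**2*(k + 6)**2)
(s_(k+1) − s_k) − t_k = 12*(-4*k**2 - 31*k - 52)/(k**7 + 29*k**6 + 349*k**5 + 2243*k**4 + 8230*k**3 + 16988*k**2 + 17880*k + 7200)

Invalid: residual \frac{12 \left(- 4 k^{2} - 31 k - 52\right)}{k^{7} + 29 k^{6} + 349 k^{5} + 2243 k^{4} + 8230 k^{3} + 16988 k^{2} + 17880 k + 7200} ≠ 0.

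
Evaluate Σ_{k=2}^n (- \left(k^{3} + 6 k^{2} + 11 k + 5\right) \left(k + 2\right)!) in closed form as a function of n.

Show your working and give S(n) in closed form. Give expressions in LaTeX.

The ratio is (k**4 + 12*k**3 + 53*k**2 + 101*k + 69)/(k**3 + 6*k**2 + 11*k + 5).
A = k + 3, B = 1, C = k**3 + 6*k**2 + 11*k + 5.
Solve (k + 3)·f(k+1) − (1)·f(k) = k**3 + 6*k**2 + 11*k + 5.
deg f ≤ 2 (via 1,0,3).
Match coefficients ⇒ f(k) = k**2 + 2*k - 2.
Certificate R = B(k−1)f/C = (k**2 + 2*k - 2)/(k**3 + 6*k**2 + 11*k + 5) gives s_k = -(k**2 + 2*k - 2)*factorial(k + 2).
Check: Δs_k = -(k**3 + 6*k**2 + 11*k + 5)*factorial(k + 2). ✓
Σ_(k=2)^n t_k = s_(n+1) − s_(2) = (-(n**2 + 4*n + 1)*factorial(n + 3)) − (-144), i.e. -n**2*factorial(n + 3) - 4*n*factorial(n + 3) - factorial(n + 3) + 144.

S(n) = - n^{2} \left(n + 3\right)! - 4 n \left(n + 3\right)! - \left(n + 3\right)! + 144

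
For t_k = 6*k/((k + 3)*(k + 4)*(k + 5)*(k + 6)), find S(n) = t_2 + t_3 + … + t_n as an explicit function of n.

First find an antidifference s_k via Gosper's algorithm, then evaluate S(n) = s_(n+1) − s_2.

S(n) = 3*(n**3 + 15*n**2 + 4*n - 20)/(70*(n**3 + 15*n**2 + 74*n + 120))

t_(k+1)/t_k = (k + 1)*(k + 3)/(k*(k + 7)).
So A=k + 3 and B=k + 7, with C=k.
Key eq: (k + 3)·f(k+1) = (k + 6)·f(k) + (k).
From deg A=1, deg B=1, deg C=1: d=3.
Coefficient equations give f(k) = k*(k - 1)*(k + 13)/120.
Get s_k = R·t_k = k*(k**2 + 12*k - 13)/(20*(k + 3)*(k + 4)*(k + 5)) with R(k) = B(k−1)f(k)/C(k) = (k - 1)*(k + 6)*(k + 13)/120.
s_(k+1) − s_k = 6*k/(k**4 + 18*k**3 + 119*k**2 + 342*k + 360) = t_k.
Evaluate: s_(n+1) = n*(n**2 + 15*n + 14)/(20*(n**3 + 15*n**2 + 74*n + 120)); subtract s_(2) = 1/140 ⇒ S(n) = 3*(n**3 + 15*n**2 + 4*n - 20)/(70*(n**3 + 15*n**2 + 74*n + 120)).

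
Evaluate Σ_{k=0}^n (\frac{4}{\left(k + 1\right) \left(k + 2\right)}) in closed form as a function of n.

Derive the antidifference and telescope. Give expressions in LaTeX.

S(n) = \frac{4 \left(n + 1\right)}{n + 2}

r(k) = (k + 1)/(k + 3) after simplifying.
A = k + 1, B = k + 3, C = 1.
Need (k + 1)·f(k+1) − (k + 2)·f(k) = 1.
deg f ≤ 1 (via 1,1,0).
Solving with deg f ≤ 1: f(k) = k.
So s_k = (B(k−1)f/C)·t_k = (k*(k + 2))·t_k = 4*k/(k + 1).
s_(k+1) − s_k = 4/(k**2 + 3*k + 2) = t_k.
Telescope: S(n) = s_(n+1) − s_(0) = 4*(n + 1)/(n + 2) − (0) = 4*(n + 1)/(n + 2).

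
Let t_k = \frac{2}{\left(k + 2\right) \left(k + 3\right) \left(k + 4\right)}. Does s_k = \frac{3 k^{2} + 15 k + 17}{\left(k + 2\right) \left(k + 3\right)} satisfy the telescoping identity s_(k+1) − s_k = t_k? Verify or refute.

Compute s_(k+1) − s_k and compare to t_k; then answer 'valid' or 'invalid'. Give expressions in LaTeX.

Valid: the claim telescopes to t_k.

s_(k+1) = (15*k + 3*(k + 1)**2 + 32)/((k + 3)*(k + 4))
s_(k+1) − s_k = 2/(k**3 + 9*k**2 + 26*k + 24)
(s_(k+1) − s_k) − t_k = 0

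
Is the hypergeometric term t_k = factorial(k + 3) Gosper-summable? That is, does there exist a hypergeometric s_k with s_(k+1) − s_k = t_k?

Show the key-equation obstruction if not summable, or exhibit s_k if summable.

No; the degree bound rules out any f.

t_(k+1)/t_k = k + 4.
A = k + 4, B = 1, C = 1.
Need (k + 4)·f(k+1) − (1)·f(k) = 1.
From deg A=1, deg B=0, deg C=0: d=-1.
Bound -1 < 0, so the key equation has no polynomial solution.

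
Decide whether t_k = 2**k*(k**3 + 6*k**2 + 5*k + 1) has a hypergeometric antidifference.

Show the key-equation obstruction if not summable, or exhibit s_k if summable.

Ratio r(k) = 2*(k**3 + 9*k**2 + 20*k + 13)/(k**3 + 6*k**2 + 5*k + 1).
A = 2, B = 1, C = k**3 + 6*k**2 + 5*k + 1.
f must satisfy (2)·f(k+1) − (1)·f(k) = k**3 + 6*k**2 + 5*k + 1.
Degrees (0,0,3) ⇒ d ≤ 3.
Match coefficients ⇒ f(k) = k**3 - k + 1.
Certificate R = B(k−1)f/C = (k**3 - k + 1)/(k**3 + 6*k**2 + 5*k + 1) gives s_k = 2**k*(k**3 - k + 1).
Check: Δs_k = 2**k*(-k**3 - k + 2*(k + 1)**3 - 1). ✓

Yes. s_k = 2**k*(k**3 - k + 1).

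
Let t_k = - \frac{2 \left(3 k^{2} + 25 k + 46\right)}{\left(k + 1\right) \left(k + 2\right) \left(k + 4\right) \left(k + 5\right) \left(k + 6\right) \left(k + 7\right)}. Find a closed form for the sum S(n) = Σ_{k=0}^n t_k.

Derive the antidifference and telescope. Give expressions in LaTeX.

S(n) = \frac{- n^{3} - 14 n^{2} - 59 n - 46}{12 \left(n^{3} + 14 n^{2} + 59 n + 70\right)}

Ratio r(k) = (k + 1)*(k + 4)*(25*k + 3*(k + 1)**2 + 71)/((k + 3)*(k + 8)*(3*k**2 + 25*k + 46)).
Factor: A=k + 1; B=k + 8; C=k**3 + 34*k**2/3 + 121*k/3 + 46.
Set up (k + 1)·f(k+1) − (k + 7)·f(k) − (k**3 + 34*k**2/3 + 121*k/3 + 46) = 0.
deg f ≤ 6 (via 1,1,3).
Coefficient equations give f(k) = k*(k + 2)*(k + 3)*(k + 5)*(k**2 + 11*k + 34)/72.
Get s_k = R·t_k = k*(-k**2 - 11*k - 34)/(12*(k**3 + 11*k**2 + 34*k + 24)) with R(k) = B(k−1)f(k)/C(k) = k*(k + 2)*(k + 5)*(k + 7)*(k**2 + 11*k + 34)/(24*(3*k**2 + 25*k + 46)).
s_(k+1) − s_k = 2*(-3*k**2 - 25*k - 46)/(k**6 + 25*k**5 + 247*k**4 + 1219*k**3 + 3112*k**2 + 3796*k + 1680) = t_k.
Telescope: S(n) = s_(n+1) − s_(0) = (-n**3 - 14*n**2 - 59*n - 46)/(12*(n**3 + 14*n**2 + 59*n + 70)) − (0) = (-n**3 - 14*n**2 - 59*n - 46)/(12*(n**3 + 14*n**2 + 59*n + 70)).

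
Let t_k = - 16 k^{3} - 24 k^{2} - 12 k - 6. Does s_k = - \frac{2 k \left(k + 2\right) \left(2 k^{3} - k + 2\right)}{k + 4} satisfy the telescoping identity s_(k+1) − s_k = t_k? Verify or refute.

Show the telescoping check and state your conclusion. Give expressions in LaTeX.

s_(k+1) = -2*(k + 1)*(k + 3)*(-k + 2*(k + 1)**3 + 1)/(k + 5)
s_(k+1) − s_k = 2*(-8*k**5 - 72*k**4 - 186*k**3 - 187*k**2 - 97*k - 36)/(k**2 + 9*k + 20)
(s_(k+1) − s_k) − t_k = 4*(6*k**4 + 44*k**3 + 55*k**2 + 25*k + 12)/(k**2 + 9*k + 20)

Invalid: residual \frac{4 \left(6 k^{4} + 44 k^{3} + 55 k^{2} + 25 k + 12\right)}{k^{2} + 9 k + 20} ≠ 0.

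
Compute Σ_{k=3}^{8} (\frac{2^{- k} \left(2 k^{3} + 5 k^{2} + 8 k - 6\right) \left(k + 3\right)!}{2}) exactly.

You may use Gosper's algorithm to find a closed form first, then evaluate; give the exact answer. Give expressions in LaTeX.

Step 1: r(k) = (2*k**4 + 19*k**3 + 68*k**2 + 105*k + 36)/(2*(2*k**3 + 5*k**2 + 8*k - 6)).
Gosper form: A/B · C(k+1)/C(k) with A=k/2 + 2, B=1, C=k**3 + 5*k**2/2 + 4*k - 3.
Key eq: (k/2 + 2)·f(k+1) = (1)·f(k) + (k**3 + 5*k**2/2 + 4*k - 3).
Bound: deg f ≤ 2.
Solve for f: f(k) = 2*k**2 - 3*k - 1 (degree 2 ≤ 2).
So s_k = (B(k−1)f/C)·t_k = (2*(2*k**2 - 3*k - 1)/(2*k**3 + 5*k**2 + 8*k - 6))·t_k = (2*k**2 - 3*k - 1)*factorial(k + 3)/2**k.
Δs = (2*k**3 + 5*k**2 + 8*k - 6)*factorial(k + 3)/(2*2**k), as required.
Evaluate s at k=9 and k=3: 125363700 and 720; difference 125362980.

Σ = 125362980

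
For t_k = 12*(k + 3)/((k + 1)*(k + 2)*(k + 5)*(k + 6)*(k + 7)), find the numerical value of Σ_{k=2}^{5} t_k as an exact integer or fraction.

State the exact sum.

Σ = 3/154

Step 1: r(k) = (k + 1)*(k + 4)*(k + 5)/((k + 3)**2*(k + 8)).
A = k + 1, B = k + 8, C = k**3 + 10*k**2 + 33*k + 36.
f must satisfy (k + 1)·f(k+1) − (k + 7)·f(k) = k**3 + 10*k**2 + 33*k + 36.
From deg A=1, deg B=1, deg C=3: d=6.
Coefficient equations give f(k) = k*(k + 2)*(k + 3)*(k + 4)*(k**2 + 12*k + 41)/90.
Certificate R = B(k−1)f/C = k*(k + 2)*(k + 7)*(k**2 + 12*k + 41)/(90*(k + 3)) gives s_k = 2*k*(k**2 + 12*k + 41)/(15*(k**3 + 12*k**2 + 41*k + 30)).
s_(k+1) − s_k = 12*(k + 3)/(k**5 + 21*k**4 + 163*k**3 + 567*k**2 + 844*k + 420) = t_k.
Telescoping: Σ = s_(6) − s_(2) = 149/1155 − (23/210) = 3/154.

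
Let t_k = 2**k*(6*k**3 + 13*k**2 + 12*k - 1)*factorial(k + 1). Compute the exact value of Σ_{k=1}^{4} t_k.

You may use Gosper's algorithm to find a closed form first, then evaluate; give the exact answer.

Step 1: r(k) = 2*(6*k**4 + 43*k**3 + 118*k**2 + 142*k + 60)/(6*k**3 + 13*k**2 + 12*k - 1).
Take A(k)=2*k + 4, B(k)=1, C(k)=k**3 + 13*k**2/6 + 2*k - 1/6.
f must satisfy (2*k + 4)·f(k+1) − (1)·f(k) = k**3 + 13*k**2/6 + 2*k - 1/6.
Bound: deg f ≤ 2.
Match coefficients ⇒ f(k) = (k - 1)*(3*k - 1)/6.
Get s_k = R·t_k = 2**k*(k - 1)*(3*k - 1)*factorial(k + 1) with R(k) = B(k−1)f(k)/C(k) = (k - 1)*(3*k - 1)/(6*k**3 + 13*k**2 + 12*k - 1).
Verify: 2**k*(6*k**3 + 13*k**2 + 12*k - 1)*factorial(k + 1) matches t_k.
Evaluate s at k=5 and k=1: 1290240 and 0; difference 1290240.

Σ = 1290240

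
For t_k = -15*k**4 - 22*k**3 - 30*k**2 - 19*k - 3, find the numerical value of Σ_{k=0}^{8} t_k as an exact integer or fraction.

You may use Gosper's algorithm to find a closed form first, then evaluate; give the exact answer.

r(k) = (15*k**4 + 82*k**3 + 186*k**2 + 205*k + 89)/(15*k**4 + 22*k**3 + 30*k**2 + 19*k + 3) after simplifying.
Gosper form: A/B · C(k+1)/C(k) with A=1, B=1, C=k**4 + 22*k**3/15 + 2*k**2 + 19*k/15 + 1/5.
Need (1)·f(k+1) − (1)·f(k) = k**4 + 22*k**3/15 + 2*k**2 + 19*k/15 + 1/5.
deg f ≤ 5 (via 0,0,4).
Match coefficients ⇒ f(k) = k*(3*k**4 - 2*k**3 + 4*k**2 - 2)/15.
Get s_k = R·t_k = k*(-3*k**4 + 2*k**3 - 4*k**2 + 2) with R(k) = B(k−1)f(k)/C(k) = k*(3*k**4 - 2*k**3 + 4*k**2 - 2)/(15*k**4 + 22*k**3 + 30*k**2 + 19*k + 3).
Check: Δs_k = -15*k**4 - 22*k**3 - 30*k**2 - 19*k - 3. ✓
Σ_(k=0)^(8) t_k = s_(9) − s_(0) = -166923 − (0) = -166923.

Σ = -166923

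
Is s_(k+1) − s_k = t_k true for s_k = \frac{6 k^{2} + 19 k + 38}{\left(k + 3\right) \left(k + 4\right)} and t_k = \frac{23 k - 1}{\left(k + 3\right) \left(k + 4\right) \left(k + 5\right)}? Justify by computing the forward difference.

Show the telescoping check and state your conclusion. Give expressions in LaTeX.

valid; difference matches t_k

s_(k+1) = (19*k + 6*(k + 1)**2 + 57)/((k + 4)*(k + 5))
s_(k+1) − s_k = (23*k - 1)/(k**3 + 12*k**2 + 47*k + 60)
(s_(k+1) − s_k) − t_k = 0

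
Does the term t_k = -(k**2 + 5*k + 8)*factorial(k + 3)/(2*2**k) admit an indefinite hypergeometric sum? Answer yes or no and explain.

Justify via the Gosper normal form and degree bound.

Step 1: r(k) = (k + 4)*(5*k + (k + 1)**2 + 13)/(2*(k**2 + 5*k + 8)).
So A=k/2 + 2 and B=1, with C=k**2 + 5*k + 8.
Need (k/2 + 2)·f(k+1) − (1)·f(k) = k**2 + 5*k + 8.
From deg A=1, deg B=0, deg C=2: d=1.
Solving with deg f ≤ 1: f(k) = 2*(k + 2).
R(k) = B(k−1)·f(k)/C(k) = 2*(k + 2)/(k**2 + 5*k + 8); s_k = R·t_k = -(k + 2)*factorial(k + 3)/2**k.
Δs = -(k**2 + 5*k + 8)*factorial(k + 3)/(2*2**k), as required.

Yes. s_k = -(k + 2)*factorial(k + 3)/2**k.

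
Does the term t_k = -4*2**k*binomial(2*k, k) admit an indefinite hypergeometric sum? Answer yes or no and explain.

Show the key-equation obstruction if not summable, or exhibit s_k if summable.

No; the degree bound rules out any f.

r(k) = 4*(2*k + 1)/(k + 1) after simplifying.
Factor: A=8*k + 4; B=k + 1; C=1.
f must satisfy (8*k + 4)·f(k+1) − (k)·f(k) = 1.
deg f ≤ -1 (via 1,1,0).
Bound -1 < 0, so the key equation has no polynomial solution.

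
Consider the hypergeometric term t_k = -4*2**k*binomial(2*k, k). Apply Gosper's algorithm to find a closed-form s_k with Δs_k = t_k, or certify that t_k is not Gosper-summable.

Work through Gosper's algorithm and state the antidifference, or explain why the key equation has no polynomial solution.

t_(k+1)/t_k = 4*(2*k + 1)/(k + 1).
So A=8*k + 4 and B=k + 1, with C=1.
f must satisfy (8*k + 4)·f(k+1) − (k)·f(k) = 1.
Bound: deg f ≤ -1.
d = -1 < 0 ⇒ no nonzero polynomial f; not summable.

none (Gosper's algorithm certifies no s_k)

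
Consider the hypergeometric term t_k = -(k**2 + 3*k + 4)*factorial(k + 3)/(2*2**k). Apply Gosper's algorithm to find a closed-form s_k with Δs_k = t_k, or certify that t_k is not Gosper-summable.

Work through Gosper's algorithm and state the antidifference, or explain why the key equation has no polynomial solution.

Step 1: r(k) = (k + 4)*(3*k + (k + 1)**2 + 7)/(2*(k**2 + 3*k + 4)).
Normal form (A,B,C) = (k/2 + 2, 1, k**2 + 3*k + 4).
Set up (k/2 + 2)·f(k+1) − (1)·f(k) − (k**2 + 3*k + 4) = 0.
From deg A=1, deg B=0, deg C=2: d=1.
Coefficient equations give f(k) = 2*k.
Certificate R = B(k−1)f/C = 2*k/(k**2 + 3*k + 4) gives s_k = -k*factorial(k + 3)/2**k.
Δs = -(k**2 + 3*k + 4)*factorial(k + 3)/(2*2**k), as required.

s_k = -k*factorial(k + 3)/2**k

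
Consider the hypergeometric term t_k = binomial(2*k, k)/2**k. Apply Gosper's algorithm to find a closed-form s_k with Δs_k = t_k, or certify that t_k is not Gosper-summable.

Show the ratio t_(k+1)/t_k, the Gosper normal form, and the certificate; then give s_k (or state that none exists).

r(k) = (2*k + 1)/(k + 1) after simplifying.
Gosper form: A/B · C(k+1)/C(k) with A=2*k + 1, B=k + 1, C=1.
Solve (2*k + 1)·f(k+1) − (k)·f(k) = 1.
d = -1 from the (1,1,0) case.
d = -1 < 0 ⇒ no nonzero polynomial f; not summable.

no hypergeometric antidifference exists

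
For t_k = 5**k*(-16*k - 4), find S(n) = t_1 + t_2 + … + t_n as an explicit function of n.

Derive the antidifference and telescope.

Step 1: r(k) = 5*(4*k + 5)/(4*k + 1).
Factor: A=5; B=1; C=k + 1/4.
f must satisfy (5)·f(k+1) − (1)·f(k) = k + 1/4.
Degrees (0,0,1) ⇒ d ≤ 1.
A polynomial solution: f(k) = (k - 1)/4.
R(k) = B(k−1)·f(k)/C(k) = (k - 1)/(4*k + 1); s_k = R·t_k = 4*5**k*(1 - k).
s_(k+1) − s_k = 5**k*(-16*k - 4) = t_k.
Evaluate: s_(n+1) = -20*5**n*n; subtract s_(1) = 0 ⇒ S(n) = -20*5**n*n.

S(n) = -20*5**n*n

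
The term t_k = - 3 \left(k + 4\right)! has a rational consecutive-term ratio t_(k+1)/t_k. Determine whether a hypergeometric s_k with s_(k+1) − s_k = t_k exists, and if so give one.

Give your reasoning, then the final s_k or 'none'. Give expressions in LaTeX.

none (Gosper's algorithm certifies no s_k)

Compute t_(k+1)/t_k: get k + 5.
Normal form (A,B,C) = (k + 5, 1, 1).
Key eq: (k + 5)·f(k+1) = (1)·f(k) + (1).
Bound: deg f ≤ -1.
d = -1 < 0 ⇒ no nonzero polynomial f; not summable.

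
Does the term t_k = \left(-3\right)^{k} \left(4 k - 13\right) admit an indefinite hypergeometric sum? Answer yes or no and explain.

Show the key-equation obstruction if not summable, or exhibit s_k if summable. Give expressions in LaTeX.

The ratio is 3*(9 - 4*k)/(4*k - 13).
Normal form (A,B,C) = (-3, 1, k - 13/4).
Need (-3)·f(k+1) − (1)·f(k) = k - 13/4.
d = 1 from the (0,0,1) case.
Solve for f: f(k) = -(k - 4)/4 (degree 1 ≤ 1).
Certificate R = B(k−1)f/C = -(k - 4)/(4*k - 13) gives s_k = (-3)**k*(4 - k).
Δs = (-3)**k*(4*k - 13), as required.

Yes. s_k = \left(-3\right)^{k} \left(4 - k\right).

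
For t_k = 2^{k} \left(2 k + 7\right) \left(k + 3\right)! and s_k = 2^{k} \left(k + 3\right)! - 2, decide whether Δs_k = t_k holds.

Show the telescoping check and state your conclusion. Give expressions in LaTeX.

s_(k+1) = 2**(k + 1)*factorial(k + 4) - 2
s_(k+1) − s_k = 2**k*(2*k + 7)*factorial(k + 3)
(s_(k+1) − s_k) − t_k = 0

valid (s_(k+1) − s_k reduces to t_k)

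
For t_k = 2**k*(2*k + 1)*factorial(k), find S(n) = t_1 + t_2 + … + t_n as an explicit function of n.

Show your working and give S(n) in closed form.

S(n) = 2*2**n*factorial(n + 1) - 2

Ratio r(k) = 2*(k + 1)*(2*k + 3)/(2*k + 1).
Normal form (A,B,C) = (2*k + 2, 1, k + 1/2).
Solve (2*k + 2)·f(k+1) − (1)·f(k) = k + 1/2.
deg f ≤ 0 (via 1,0,1).
A polynomial solution: f(k) = 1/2.
Then R = B(k−1)f/C = 1/(2*k + 1), so s_k = R(k)·t_k = 2**k*factorial(k).
s_(k+1) − s_k = 2**k*(2*k + 1)*factorial(k) = t_k.
s_(n+1) = 2**(n + 1)*factorial(n + 1) and s_(1) = 2, so S(n) = 2*2**n*factorial(n + 1) - 2.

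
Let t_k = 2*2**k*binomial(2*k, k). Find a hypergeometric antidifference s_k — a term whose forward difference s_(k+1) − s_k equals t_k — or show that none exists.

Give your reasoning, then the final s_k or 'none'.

Ratio r(k) = 4*(2*k + 1)/(k + 1).
A = 8*k + 4, B = k + 1, C = 1.
Key eq: (8*k + 4)·f(k+1) = (k)·f(k) + (1).
d = -1 from the (1,1,0) case.
Negative degree bound (-1): no f exists, t_k not Gosper-summable.

none (Gosper's algorithm certifies no s_k)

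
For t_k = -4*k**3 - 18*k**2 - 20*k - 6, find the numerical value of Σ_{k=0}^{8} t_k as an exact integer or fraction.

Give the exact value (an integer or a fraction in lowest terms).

Σ = -9630

Ratio r(k) = (2*k**3 + 15*k**2 + 34*k + 24)/(2*k**3 + 9*k**2 + 10*k + 3).
A = 1, B = 1, C = k**3 + 9*k**2/2 + 5*k + 3/2.
Key eq: (1)·f(k+1) = (1)·f(k) + (k**3 + 9*k**2/2 + 5*k + 3/2).
deg f ≤ 4 (via 0,0,3).
Match coefficients ⇒ f(k) = k*(k + 1)*(k**2 + 3*k - 1)/4.
Then R = B(k−1)f/C = k*(k**2 + 3*k - 1)/(2*(k + 3)*(2*k + 1)), so s_k = R(k)·t_k = k*(-k**3 - 4*k**2 - 2*k + 1).
s_(k+1) − s_k = -4*k**3 - 18*k**2 - 20*k - 6 = t_k.
Evaluate s at k=9 and k=0: -9630 and 0; difference -9630.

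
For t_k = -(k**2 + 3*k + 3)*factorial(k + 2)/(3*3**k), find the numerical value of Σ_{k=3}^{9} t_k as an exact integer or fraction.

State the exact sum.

Σ = -7883000/81

Step 1: r(k) = (k + 3)*(3*k + (k + 1)**2 + 6)/(3*(k**2 + 3*k + 3)).
Take A(k)=k/3 + 1, B(k)=1, C(k)=k**2 + 3*k + 3.
f must satisfy (k/3 + 1)·f(k+1) − (1)·f(k) = k**2 + 3*k + 3.
d = 1 from the (1,0,2) case.
Coefficient equations give f(k) = 3*(k + 2).
Then R = B(k−1)f/C = 3*(k + 2)/(k**2 + 3*k + 3), so s_k = R(k)·t_k = -(k + 2)*factorial(k + 2)/3**k.
Check: Δs_k = -(k**2 + 3*k + 3)*factorial(k + 2)/(3*3**k). ✓
Telescoping: Σ = s_(10) − s_(3) = -7884800/81 − (-200/9) = -7883000/81.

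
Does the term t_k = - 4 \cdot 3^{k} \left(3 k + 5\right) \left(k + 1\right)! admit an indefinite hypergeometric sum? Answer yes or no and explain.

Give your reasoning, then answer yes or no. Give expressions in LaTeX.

Yes. s_k = - 4 \cdot 3^{k} \left(k + 1\right)!.

Ratio r(k) = 3*(k + 2)*(3*k + 8)/(3*k + 5).
Take A(k)=3*k + 6, B(k)=1, C(k)=k + 5/3.
Key eq: (3*k + 6)·f(k+1) = (1)·f(k) + (k + 5/3).
Degrees (1,0,1) ⇒ d ≤ 0.
Coefficient equations give f(k) = 1/3.
Then R = B(k−1)f/C = 1/(3*k + 5), so s_k = R(k)·t_k = -4*3**k*factorial(k + 1).
Δs = -4*3**k*(3*k + 5)*factorial(k + 1), as required.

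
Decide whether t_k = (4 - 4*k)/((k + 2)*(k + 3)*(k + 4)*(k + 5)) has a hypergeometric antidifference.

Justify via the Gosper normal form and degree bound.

Yes. s_k = 2*k/((k + 2)*(k + 3)*(k + 4)).

Ratio r(k) = k*(k + 2)/((k - 1)*(k + 6)).
Factor: A=k + 2; B=k + 6; C=k - 1.
Set up (k + 2)·f(k+1) − (k + 5)·f(k) − (k - 1) = 0.
From deg A=1, deg B=1, deg C=1: d=3.
Coefficient equations give f(k) = -k/2.
R(k) = B(k−1)·f(k)/C(k) = -k*(k + 5)/(2*(k - 1)); s_k = R·t_k = 2*k/((k + 2)*(k + 3)*(k + 4)).
Verify: 4*(1 - k)/(k**4 + 14*k**3 + 71*k**2 + 154*k + 120) matches t_k.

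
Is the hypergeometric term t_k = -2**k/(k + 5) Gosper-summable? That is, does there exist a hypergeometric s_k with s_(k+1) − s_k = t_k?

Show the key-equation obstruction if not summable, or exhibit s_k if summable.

No; the degree bound rules out any f.

r(k) = 2*(k + 5)/(k + 6) after simplifying.
Normal form (A,B,C) = (2*k + 10, k + 6, 1).
f must satisfy (2*k + 10)·f(k+1) − (k + 5)·f(k) = 1.
From deg A=1, deg B=1, deg C=0: d=-1.
Bound -1 < 0, so the key equation has no polynomial solution.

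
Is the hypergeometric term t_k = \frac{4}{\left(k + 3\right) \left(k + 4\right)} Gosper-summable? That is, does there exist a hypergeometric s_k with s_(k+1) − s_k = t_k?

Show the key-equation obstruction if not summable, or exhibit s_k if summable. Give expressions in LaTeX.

Yes. s_k = \frac{4 k}{3 \left(k + 3\right)}.

The ratio is (k + 3)/(k + 5).
Factor: A=k + 3; B=k + 5; C=1.
Solve (k + 3)·f(k+1) − (k + 4)·f(k) = 1.
deg f ≤ 1 (via 1,1,0).
Solve for f: f(k) = k/3 (degree 1 ≤ 1).
Then R = B(k−1)f/C = k*(k + 4)/3, so s_k = R(k)·t_k = 4*k/(3*(k + 3)).
Verify: 4/(k**2 + 7*k + 12) matches t_k.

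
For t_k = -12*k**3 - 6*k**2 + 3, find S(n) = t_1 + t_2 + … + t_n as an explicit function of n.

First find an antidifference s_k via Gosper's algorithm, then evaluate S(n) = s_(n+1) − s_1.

Step 1: r(k) = (4*(k + 1)**3 + 2*(k + 1)**2 - 1)/(4*k**3 + 2*k**2 - 1).
So A=1 and B=1, with C=k**3 + k**2/2 - 1/4.
Key eq: (1)·f(k+1) = (1)·f(k) + (k**3 + k**2/2 - 1/4).
d = 4 from the (0,0,3) case.
Solve for f: f(k) = k*(3*k**3 - 4*k**2 - 2)/12 (degree 4 ≤ 4).
R(k) = B(k−1)·f(k)/C(k) = k*(3*k**3 - 4*k**2 - 2)/(3*(2*k - 1)*(2*k**2 + 2*k + 1)); s_k = R·t_k = k*(-3*k**3 + 4*k**2 + 2).
Verify: -12*k**3 - 6*k**2 + 3 matches t_k.
Σ_(k=1)^n t_k = s_(n+1) − s_(1) = (-3*n**4 - 8*n**3 - 6*n**2 + 2*n + 3) − (3), i.e. n*(-3*n**3 - 8*n**2 - 6*n + 2).

S(n) = n*(-3*n**3 - 8*n**2 - 6*n + 2)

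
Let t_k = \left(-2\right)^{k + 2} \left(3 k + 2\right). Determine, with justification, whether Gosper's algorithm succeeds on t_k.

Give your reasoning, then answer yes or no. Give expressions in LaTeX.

Yes. s_k = - \left(-2\right)^{k + 2} k.

Ratio r(k) = 2*(-3*k - 5)/(3*k + 2).
Factor: A=-2; B=1; C=k + 2/3.
Set up (-2)·f(k+1) − (1)·f(k) − (k + 2/3) = 0.
From deg A=0, deg B=0, deg C=1: d=1.
Match coefficients ⇒ f(k) = -k/3.
R(k) = B(k−1)·f(k)/C(k) = -k/(3*k + 2); s_k = R·t_k = -(-2)**(k + 2)*k.
Check: Δs_k = (-2)**(k + 2)*(3*k + 2). ✓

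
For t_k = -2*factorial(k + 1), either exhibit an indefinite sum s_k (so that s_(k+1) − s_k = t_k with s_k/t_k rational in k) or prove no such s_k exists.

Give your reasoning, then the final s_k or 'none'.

r(k) = k + 2 after simplifying.
Take A(k)=k + 2, B(k)=1, C(k)=1.
Solve (k + 2)·f(k+1) − (1)·f(k) = 1.
Degrees (1,0,0) ⇒ d ≤ -1.
d = -1 < 0 ⇒ no nonzero polynomial f; not summable.

none — t_k is not Gosper-summable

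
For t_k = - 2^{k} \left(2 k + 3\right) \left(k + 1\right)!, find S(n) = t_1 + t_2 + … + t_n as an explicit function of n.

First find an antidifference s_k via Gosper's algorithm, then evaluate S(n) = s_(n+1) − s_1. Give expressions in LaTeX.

S(n) = - 2 \cdot 2^{n} \left(n + 2\right)! + 4

Compute t_(k+1)/t_k: get 2*(k + 2)*(2*k + 5)/(2*k + 3).
Gosper form: A/B · C(k+1)/C(k) with A=2*k + 4, B=1, C=k + 3/2.
Set up (2*k + 4)·f(k+1) − (1)·f(k) − (k + 3/2) = 0.
From deg A=1, deg B=0, deg C=1: d=0.
Solving with deg f ≤ 0: f(k) = 1/2.
Get s_k = R·t_k = -2**k*factorial(k + 1) with R(k) = B(k−1)f(k)/C(k) = 1/(2*k + 3).
s_(k+1) − s_k = -2**k*(2*k + 3)*factorial(k + 1) = t_k.
Evaluate: s_(n+1) = -2**(n + 1)*factorial(n + 2); subtract s_(1) = -4 ⇒ S(n) = -2*2**n*factorial(n + 2) + 4.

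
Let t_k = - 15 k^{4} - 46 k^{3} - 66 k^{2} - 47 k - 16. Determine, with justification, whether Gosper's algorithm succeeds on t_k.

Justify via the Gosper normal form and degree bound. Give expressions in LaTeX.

Ratio r(k) = (15*k**4 + 106*k**3 + 294*k**2 + 377*k + 190)/(15*k**4 + 46*k**3 + 66*k**2 + 47*k + 16).
Factor: A=1; B=1; C=k**4 + 46*k**3/15 + 22*k**2/5 + 47*k/15 + 16/15.
Key eq: (1)·f(k+1) = (1)·f(k) + (k**4 + 46*k**3/15 + 22*k**2/5 + 47*k/15 + 16/15).
From deg A=0, deg B=0, deg C=4: d=5.
Solve for f: f(k) = k*(3*k**4 + 4*k**3 + 4*k**2 + 2*k + 3)/15 (degree 5 ≤ 5).
Get s_k = R·t_k = k*(-3*k**4 - 4*k**3 - 4*k**2 - 2*k - 3) with R(k) = B(k−1)f(k)/C(k) = k*(3*k**4 + 4*k**3 + 4*k**2 + 2*k + 3)/(15*k**4 + 46*k**3 + 66*k**2 + 47*k + 16).
Δs = -15*k**4 - 46*k**3 - 66*k**2 - 47*k - 16, as required.

Yes. s_k = k \left(- 3 k^{4} - 4 k^{3} - 4 k^{2} - 2 k - 3\right).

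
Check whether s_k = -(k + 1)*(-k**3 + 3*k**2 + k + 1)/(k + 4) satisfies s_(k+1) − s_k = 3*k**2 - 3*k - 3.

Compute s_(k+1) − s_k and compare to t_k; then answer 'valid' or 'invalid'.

Invalid: residual 3*(-2*k**3 - 12*k**2 + 14*k + 11)/(k**2 + 9*k + 20) ≠ 0.

s_(k+1) = (k**4 + 2*k**3 - 4*k**2 - 12*k - 8)/(k + 5)
s_(k+1) − s_k = 3*(k**4 + 6*k**3 - 2*k**2 - 15*k - 9)/(k**2 + 9*k + 20)
(s_(k+1) − s_k) − t_k = 3*(-2*k**3 - 12*k**2 + 14*k + 11)/(k**2 + 9*k + 20)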